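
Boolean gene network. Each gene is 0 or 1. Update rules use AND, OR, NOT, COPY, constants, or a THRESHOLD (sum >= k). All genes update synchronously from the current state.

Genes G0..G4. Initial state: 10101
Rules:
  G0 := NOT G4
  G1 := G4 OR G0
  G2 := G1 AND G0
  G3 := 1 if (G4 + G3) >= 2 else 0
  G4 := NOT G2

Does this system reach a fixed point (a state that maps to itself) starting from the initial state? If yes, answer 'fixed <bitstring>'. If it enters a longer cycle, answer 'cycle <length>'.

Step 0: 10101
Step 1: G0=NOT G4=NOT 1=0 G1=G4|G0=1|1=1 G2=G1&G0=0&1=0 G3=(1+0>=2)=0 G4=NOT G2=NOT 1=0 -> 01000
Step 2: G0=NOT G4=NOT 0=1 G1=G4|G0=0|0=0 G2=G1&G0=1&0=0 G3=(0+0>=2)=0 G4=NOT G2=NOT 0=1 -> 10001
Step 3: G0=NOT G4=NOT 1=0 G1=G4|G0=1|1=1 G2=G1&G0=0&1=0 G3=(1+0>=2)=0 G4=NOT G2=NOT 0=1 -> 01001
Step 4: G0=NOT G4=NOT 1=0 G1=G4|G0=1|0=1 G2=G1&G0=1&0=0 G3=(1+0>=2)=0 G4=NOT G2=NOT 0=1 -> 01001
Fixed point reached at step 3: 01001

Answer: fixed 01001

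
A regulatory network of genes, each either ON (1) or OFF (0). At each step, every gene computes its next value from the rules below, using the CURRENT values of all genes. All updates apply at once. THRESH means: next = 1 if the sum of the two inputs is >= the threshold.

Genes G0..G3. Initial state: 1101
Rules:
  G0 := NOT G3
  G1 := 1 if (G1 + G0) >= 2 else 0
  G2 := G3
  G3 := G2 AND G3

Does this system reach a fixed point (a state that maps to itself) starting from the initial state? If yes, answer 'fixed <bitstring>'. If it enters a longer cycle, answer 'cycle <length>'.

Answer: fixed 1000

Derivation:
Step 0: 1101
Step 1: G0=NOT G3=NOT 1=0 G1=(1+1>=2)=1 G2=G3=1 G3=G2&G3=0&1=0 -> 0110
Step 2: G0=NOT G3=NOT 0=1 G1=(1+0>=2)=0 G2=G3=0 G3=G2&G3=1&0=0 -> 1000
Step 3: G0=NOT G3=NOT 0=1 G1=(0+1>=2)=0 G2=G3=0 G3=G2&G3=0&0=0 -> 1000
Fixed point reached at step 2: 1000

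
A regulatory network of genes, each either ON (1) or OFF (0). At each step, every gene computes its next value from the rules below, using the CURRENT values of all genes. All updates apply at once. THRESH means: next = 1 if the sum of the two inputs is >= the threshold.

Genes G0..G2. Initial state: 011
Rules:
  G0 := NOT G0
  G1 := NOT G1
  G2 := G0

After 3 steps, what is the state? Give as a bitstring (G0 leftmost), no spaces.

Step 1: G0=NOT G0=NOT 0=1 G1=NOT G1=NOT 1=0 G2=G0=0 -> 100
Step 2: G0=NOT G0=NOT 1=0 G1=NOT G1=NOT 0=1 G2=G0=1 -> 011
Step 3: G0=NOT G0=NOT 0=1 G1=NOT G1=NOT 1=0 G2=G0=0 -> 100

100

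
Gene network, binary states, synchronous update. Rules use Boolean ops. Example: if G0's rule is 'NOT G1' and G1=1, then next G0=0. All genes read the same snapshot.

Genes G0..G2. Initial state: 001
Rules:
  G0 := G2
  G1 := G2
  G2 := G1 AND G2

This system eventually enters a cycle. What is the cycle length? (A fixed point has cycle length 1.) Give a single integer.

Step 0: 001
Step 1: G0=G2=1 G1=G2=1 G2=G1&G2=0&1=0 -> 110
Step 2: G0=G2=0 G1=G2=0 G2=G1&G2=1&0=0 -> 000
Step 3: G0=G2=0 G1=G2=0 G2=G1&G2=0&0=0 -> 000
State from step 3 equals state from step 2 -> cycle length 1

Answer: 1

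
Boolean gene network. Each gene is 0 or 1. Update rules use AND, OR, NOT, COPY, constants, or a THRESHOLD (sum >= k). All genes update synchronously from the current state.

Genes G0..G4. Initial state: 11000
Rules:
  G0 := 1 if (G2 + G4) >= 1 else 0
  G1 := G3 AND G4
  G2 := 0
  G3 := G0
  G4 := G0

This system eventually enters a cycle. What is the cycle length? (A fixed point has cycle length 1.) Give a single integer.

Answer: 2

Derivation:
Step 0: 11000
Step 1: G0=(0+0>=1)=0 G1=G3&G4=0&0=0 G2=0(const) G3=G0=1 G4=G0=1 -> 00011
Step 2: G0=(0+1>=1)=1 G1=G3&G4=1&1=1 G2=0(const) G3=G0=0 G4=G0=0 -> 11000
State from step 2 equals state from step 0 -> cycle length 2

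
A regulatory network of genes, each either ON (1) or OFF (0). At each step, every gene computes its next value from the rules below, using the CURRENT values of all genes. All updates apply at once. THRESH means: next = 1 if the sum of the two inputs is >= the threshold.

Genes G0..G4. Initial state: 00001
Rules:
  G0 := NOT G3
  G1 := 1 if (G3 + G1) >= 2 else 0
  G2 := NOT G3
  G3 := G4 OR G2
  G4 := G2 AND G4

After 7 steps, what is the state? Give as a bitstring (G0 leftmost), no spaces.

Step 1: G0=NOT G3=NOT 0=1 G1=(0+0>=2)=0 G2=NOT G3=NOT 0=1 G3=G4|G2=1|0=1 G4=G2&G4=0&1=0 -> 10110
Step 2: G0=NOT G3=NOT 1=0 G1=(1+0>=2)=0 G2=NOT G3=NOT 1=0 G3=G4|G2=0|1=1 G4=G2&G4=1&0=0 -> 00010
Step 3: G0=NOT G3=NOT 1=0 G1=(1+0>=2)=0 G2=NOT G3=NOT 1=0 G3=G4|G2=0|0=0 G4=G2&G4=0&0=0 -> 00000
Step 4: G0=NOT G3=NOT 0=1 G1=(0+0>=2)=0 G2=NOT G3=NOT 0=1 G3=G4|G2=0|0=0 G4=G2&G4=0&0=0 -> 10100
Step 5: G0=NOT G3=NOT 0=1 G1=(0+0>=2)=0 G2=NOT G3=NOT 0=1 G3=G4|G2=0|1=1 G4=G2&G4=1&0=0 -> 10110
Step 6: G0=NOT G3=NOT 1=0 G1=(1+0>=2)=0 G2=NOT G3=NOT 1=0 G3=G4|G2=0|1=1 G4=G2&G4=1&0=0 -> 00010
Step 7: G0=NOT G3=NOT 1=0 G1=(1+0>=2)=0 G2=NOT G3=NOT 1=0 G3=G4|G2=0|0=0 G4=G2&G4=0&0=0 -> 00000

00000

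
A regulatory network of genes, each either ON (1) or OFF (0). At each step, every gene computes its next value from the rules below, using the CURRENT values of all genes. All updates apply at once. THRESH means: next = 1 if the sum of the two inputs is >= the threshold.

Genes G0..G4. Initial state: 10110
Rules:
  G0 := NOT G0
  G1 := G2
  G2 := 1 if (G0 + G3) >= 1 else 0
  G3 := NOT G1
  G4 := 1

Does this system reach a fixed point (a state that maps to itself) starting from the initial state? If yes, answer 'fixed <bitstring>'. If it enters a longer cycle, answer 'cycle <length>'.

Answer: cycle 2

Derivation:
Step 0: 10110
Step 1: G0=NOT G0=NOT 1=0 G1=G2=1 G2=(1+1>=1)=1 G3=NOT G1=NOT 0=1 G4=1(const) -> 01111
Step 2: G0=NOT G0=NOT 0=1 G1=G2=1 G2=(0+1>=1)=1 G3=NOT G1=NOT 1=0 G4=1(const) -> 11101
Step 3: G0=NOT G0=NOT 1=0 G1=G2=1 G2=(1+0>=1)=1 G3=NOT G1=NOT 1=0 G4=1(const) -> 01101
Step 4: G0=NOT G0=NOT 0=1 G1=G2=1 G2=(0+0>=1)=0 G3=NOT G1=NOT 1=0 G4=1(const) -> 11001
Step 5: G0=NOT G0=NOT 1=0 G1=G2=0 G2=(1+0>=1)=1 G3=NOT G1=NOT 1=0 G4=1(const) -> 00101
Step 6: G0=NOT G0=NOT 0=1 G1=G2=1 G2=(0+0>=1)=0 G3=NOT G1=NOT 0=1 G4=1(const) -> 11011
Step 7: G0=NOT G0=NOT 1=0 G1=G2=0 G2=(1+1>=1)=1 G3=NOT G1=NOT 1=0 G4=1(const) -> 00101
Cycle of length 2 starting at step 5 -> no fixed point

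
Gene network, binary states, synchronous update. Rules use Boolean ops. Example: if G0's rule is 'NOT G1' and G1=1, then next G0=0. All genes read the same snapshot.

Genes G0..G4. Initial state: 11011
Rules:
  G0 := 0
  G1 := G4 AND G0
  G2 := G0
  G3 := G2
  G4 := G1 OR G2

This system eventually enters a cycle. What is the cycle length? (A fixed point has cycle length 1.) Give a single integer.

Step 0: 11011
Step 1: G0=0(const) G1=G4&G0=1&1=1 G2=G0=1 G3=G2=0 G4=G1|G2=1|0=1 -> 01101
Step 2: G0=0(const) G1=G4&G0=1&0=0 G2=G0=0 G3=G2=1 G4=G1|G2=1|1=1 -> 00011
Step 3: G0=0(const) G1=G4&G0=1&0=0 G2=G0=0 G3=G2=0 G4=G1|G2=0|0=0 -> 00000
Step 4: G0=0(const) G1=G4&G0=0&0=0 G2=G0=0 G3=G2=0 G4=G1|G2=0|0=0 -> 00000
State from step 4 equals state from step 3 -> cycle length 1

Answer: 1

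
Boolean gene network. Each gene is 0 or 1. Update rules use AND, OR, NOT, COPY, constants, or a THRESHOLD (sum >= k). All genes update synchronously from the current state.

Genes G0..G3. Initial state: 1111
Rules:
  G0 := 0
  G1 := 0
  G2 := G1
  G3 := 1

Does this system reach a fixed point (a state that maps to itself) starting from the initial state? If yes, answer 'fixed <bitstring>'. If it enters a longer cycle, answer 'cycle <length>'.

Answer: fixed 0001

Derivation:
Step 0: 1111
Step 1: G0=0(const) G1=0(const) G2=G1=1 G3=1(const) -> 0011
Step 2: G0=0(const) G1=0(const) G2=G1=0 G3=1(const) -> 0001
Step 3: G0=0(const) G1=0(const) G2=G1=0 G3=1(const) -> 0001
Fixed point reached at step 2: 0001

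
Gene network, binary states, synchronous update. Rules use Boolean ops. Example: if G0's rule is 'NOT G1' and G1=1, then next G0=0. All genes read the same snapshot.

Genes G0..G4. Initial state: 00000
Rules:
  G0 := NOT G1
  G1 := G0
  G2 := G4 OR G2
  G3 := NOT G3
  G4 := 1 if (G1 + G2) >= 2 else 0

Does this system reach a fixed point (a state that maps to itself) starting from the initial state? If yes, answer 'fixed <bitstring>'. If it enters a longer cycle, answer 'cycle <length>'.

Step 0: 00000
Step 1: G0=NOT G1=NOT 0=1 G1=G0=0 G2=G4|G2=0|0=0 G3=NOT G3=NOT 0=1 G4=(0+0>=2)=0 -> 10010
Step 2: G0=NOT G1=NOT 0=1 G1=G0=1 G2=G4|G2=0|0=0 G3=NOT G3=NOT 1=0 G4=(0+0>=2)=0 -> 11000
Step 3: G0=NOT G1=NOT 1=0 G1=G0=1 G2=G4|G2=0|0=0 G3=NOT G3=NOT 0=1 G4=(1+0>=2)=0 -> 01010
Step 4: G0=NOT G1=NOT 1=0 G1=G0=0 G2=G4|G2=0|0=0 G3=NOT G3=NOT 1=0 G4=(1+0>=2)=0 -> 00000
Cycle of length 4 starting at step 0 -> no fixed point

Answer: cycle 4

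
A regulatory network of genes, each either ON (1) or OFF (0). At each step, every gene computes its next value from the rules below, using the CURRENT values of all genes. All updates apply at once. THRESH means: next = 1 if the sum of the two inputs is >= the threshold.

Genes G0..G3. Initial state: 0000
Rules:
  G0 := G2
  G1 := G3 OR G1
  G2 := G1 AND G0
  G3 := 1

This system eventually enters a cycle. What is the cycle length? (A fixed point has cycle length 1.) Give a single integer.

Answer: 1

Derivation:
Step 0: 0000
Step 1: G0=G2=0 G1=G3|G1=0|0=0 G2=G1&G0=0&0=0 G3=1(const) -> 0001
Step 2: G0=G2=0 G1=G3|G1=1|0=1 G2=G1&G0=0&0=0 G3=1(const) -> 0101
Step 3: G0=G2=0 G1=G3|G1=1|1=1 G2=G1&G0=1&0=0 G3=1(const) -> 0101
State from step 3 equals state from step 2 -> cycle length 1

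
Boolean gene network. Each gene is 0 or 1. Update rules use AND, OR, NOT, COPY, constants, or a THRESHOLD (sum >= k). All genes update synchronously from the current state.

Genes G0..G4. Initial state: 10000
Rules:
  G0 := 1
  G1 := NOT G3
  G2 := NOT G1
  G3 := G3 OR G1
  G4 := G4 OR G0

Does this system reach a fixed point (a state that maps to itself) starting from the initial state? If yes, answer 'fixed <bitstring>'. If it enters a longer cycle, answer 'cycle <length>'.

Answer: fixed 10111

Derivation:
Step 0: 10000
Step 1: G0=1(const) G1=NOT G3=NOT 0=1 G2=NOT G1=NOT 0=1 G3=G3|G1=0|0=0 G4=G4|G0=0|1=1 -> 11101
Step 2: G0=1(const) G1=NOT G3=NOT 0=1 G2=NOT G1=NOT 1=0 G3=G3|G1=0|1=1 G4=G4|G0=1|1=1 -> 11011
Step 3: G0=1(const) G1=NOT G3=NOT 1=0 G2=NOT G1=NOT 1=0 G3=G3|G1=1|1=1 G4=G4|G0=1|1=1 -> 10011
Step 4: G0=1(const) G1=NOT G3=NOT 1=0 G2=NOT G1=NOT 0=1 G3=G3|G1=1|0=1 G4=G4|G0=1|1=1 -> 10111
Step 5: G0=1(const) G1=NOT G3=NOT 1=0 G2=NOT G1=NOT 0=1 G3=G3|G1=1|0=1 G4=G4|G0=1|1=1 -> 10111
Fixed point reached at step 4: 10111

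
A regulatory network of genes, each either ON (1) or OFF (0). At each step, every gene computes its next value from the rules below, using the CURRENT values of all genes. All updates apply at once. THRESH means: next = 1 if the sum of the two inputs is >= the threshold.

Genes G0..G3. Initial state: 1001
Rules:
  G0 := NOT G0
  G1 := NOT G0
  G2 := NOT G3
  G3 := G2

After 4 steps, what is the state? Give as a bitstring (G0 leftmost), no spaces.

Step 1: G0=NOT G0=NOT 1=0 G1=NOT G0=NOT 1=0 G2=NOT G3=NOT 1=0 G3=G2=0 -> 0000
Step 2: G0=NOT G0=NOT 0=1 G1=NOT G0=NOT 0=1 G2=NOT G3=NOT 0=1 G3=G2=0 -> 1110
Step 3: G0=NOT G0=NOT 1=0 G1=NOT G0=NOT 1=0 G2=NOT G3=NOT 0=1 G3=G2=1 -> 0011
Step 4: G0=NOT G0=NOT 0=1 G1=NOT G0=NOT 0=1 G2=NOT G3=NOT 1=0 G3=G2=1 -> 1101

1101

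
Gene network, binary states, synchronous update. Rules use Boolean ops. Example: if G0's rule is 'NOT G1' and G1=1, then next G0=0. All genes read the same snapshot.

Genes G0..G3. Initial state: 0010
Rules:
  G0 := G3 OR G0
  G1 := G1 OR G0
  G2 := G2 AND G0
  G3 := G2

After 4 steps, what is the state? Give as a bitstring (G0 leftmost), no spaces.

Step 1: G0=G3|G0=0|0=0 G1=G1|G0=0|0=0 G2=G2&G0=1&0=0 G3=G2=1 -> 0001
Step 2: G0=G3|G0=1|0=1 G1=G1|G0=0|0=0 G2=G2&G0=0&0=0 G3=G2=0 -> 1000
Step 3: G0=G3|G0=0|1=1 G1=G1|G0=0|1=1 G2=G2&G0=0&1=0 G3=G2=0 -> 1100
Step 4: G0=G3|G0=0|1=1 G1=G1|G0=1|1=1 G2=G2&G0=0&1=0 G3=G2=0 -> 1100

1100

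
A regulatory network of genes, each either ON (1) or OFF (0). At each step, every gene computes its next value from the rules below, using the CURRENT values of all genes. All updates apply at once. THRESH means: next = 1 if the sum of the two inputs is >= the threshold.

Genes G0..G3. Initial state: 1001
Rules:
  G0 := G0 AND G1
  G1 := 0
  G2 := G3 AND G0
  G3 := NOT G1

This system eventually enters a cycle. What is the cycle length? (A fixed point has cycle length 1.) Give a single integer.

Step 0: 1001
Step 1: G0=G0&G1=1&0=0 G1=0(const) G2=G3&G0=1&1=1 G3=NOT G1=NOT 0=1 -> 0011
Step 2: G0=G0&G1=0&0=0 G1=0(const) G2=G3&G0=1&0=0 G3=NOT G1=NOT 0=1 -> 0001
Step 3: G0=G0&G1=0&0=0 G1=0(const) G2=G3&G0=1&0=0 G3=NOT G1=NOT 0=1 -> 0001
State from step 3 equals state from step 2 -> cycle length 1

Answer: 1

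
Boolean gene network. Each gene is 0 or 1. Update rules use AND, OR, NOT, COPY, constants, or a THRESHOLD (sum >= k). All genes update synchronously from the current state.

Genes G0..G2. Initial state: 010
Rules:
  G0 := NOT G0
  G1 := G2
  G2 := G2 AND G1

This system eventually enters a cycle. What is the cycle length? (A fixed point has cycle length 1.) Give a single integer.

Step 0: 010
Step 1: G0=NOT G0=NOT 0=1 G1=G2=0 G2=G2&G1=0&1=0 -> 100
Step 2: G0=NOT G0=NOT 1=0 G1=G2=0 G2=G2&G1=0&0=0 -> 000
Step 3: G0=NOT G0=NOT 0=1 G1=G2=0 G2=G2&G1=0&0=0 -> 100
State from step 3 equals state from step 1 -> cycle length 2

Answer: 2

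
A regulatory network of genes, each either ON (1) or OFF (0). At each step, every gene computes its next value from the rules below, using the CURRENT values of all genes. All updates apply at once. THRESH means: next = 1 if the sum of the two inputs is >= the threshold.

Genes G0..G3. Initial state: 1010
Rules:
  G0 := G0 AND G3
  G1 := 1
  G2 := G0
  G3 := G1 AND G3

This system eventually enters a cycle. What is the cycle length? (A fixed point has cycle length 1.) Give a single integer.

Answer: 1

Derivation:
Step 0: 1010
Step 1: G0=G0&G3=1&0=0 G1=1(const) G2=G0=1 G3=G1&G3=0&0=0 -> 0110
Step 2: G0=G0&G3=0&0=0 G1=1(const) G2=G0=0 G3=G1&G3=1&0=0 -> 0100
Step 3: G0=G0&G3=0&0=0 G1=1(const) G2=G0=0 G3=G1&G3=1&0=0 -> 0100
State from step 3 equals state from step 2 -> cycle length 1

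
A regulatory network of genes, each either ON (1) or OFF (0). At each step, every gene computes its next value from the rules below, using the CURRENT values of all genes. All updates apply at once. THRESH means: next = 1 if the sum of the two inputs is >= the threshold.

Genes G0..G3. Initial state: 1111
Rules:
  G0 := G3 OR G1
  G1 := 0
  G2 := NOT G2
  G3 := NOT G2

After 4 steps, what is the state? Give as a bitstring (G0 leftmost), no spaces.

Step 1: G0=G3|G1=1|1=1 G1=0(const) G2=NOT G2=NOT 1=0 G3=NOT G2=NOT 1=0 -> 1000
Step 2: G0=G3|G1=0|0=0 G1=0(const) G2=NOT G2=NOT 0=1 G3=NOT G2=NOT 0=1 -> 0011
Step 3: G0=G3|G1=1|0=1 G1=0(const) G2=NOT G2=NOT 1=0 G3=NOT G2=NOT 1=0 -> 1000
Step 4: G0=G3|G1=0|0=0 G1=0(const) G2=NOT G2=NOT 0=1 G3=NOT G2=NOT 0=1 -> 0011

0011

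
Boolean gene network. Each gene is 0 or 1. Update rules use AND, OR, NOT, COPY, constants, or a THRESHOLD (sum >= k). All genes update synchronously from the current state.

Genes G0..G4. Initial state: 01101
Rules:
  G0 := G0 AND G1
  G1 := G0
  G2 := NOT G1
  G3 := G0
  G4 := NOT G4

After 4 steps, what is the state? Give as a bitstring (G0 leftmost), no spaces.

Step 1: G0=G0&G1=0&1=0 G1=G0=0 G2=NOT G1=NOT 1=0 G3=G0=0 G4=NOT G4=NOT 1=0 -> 00000
Step 2: G0=G0&G1=0&0=0 G1=G0=0 G2=NOT G1=NOT 0=1 G3=G0=0 G4=NOT G4=NOT 0=1 -> 00101
Step 3: G0=G0&G1=0&0=0 G1=G0=0 G2=NOT G1=NOT 0=1 G3=G0=0 G4=NOT G4=NOT 1=0 -> 00100
Step 4: G0=G0&G1=0&0=0 G1=G0=0 G2=NOT G1=NOT 0=1 G3=G0=0 G4=NOT G4=NOT 0=1 -> 00101

00101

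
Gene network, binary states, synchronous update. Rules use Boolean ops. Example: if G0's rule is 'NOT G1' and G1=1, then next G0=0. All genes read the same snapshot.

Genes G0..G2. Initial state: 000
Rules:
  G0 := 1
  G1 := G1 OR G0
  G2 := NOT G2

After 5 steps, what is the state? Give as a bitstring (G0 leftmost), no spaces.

Step 1: G0=1(const) G1=G1|G0=0|0=0 G2=NOT G2=NOT 0=1 -> 101
Step 2: G0=1(const) G1=G1|G0=0|1=1 G2=NOT G2=NOT 1=0 -> 110
Step 3: G0=1(const) G1=G1|G0=1|1=1 G2=NOT G2=NOT 0=1 -> 111
Step 4: G0=1(const) G1=G1|G0=1|1=1 G2=NOT G2=NOT 1=0 -> 110
Step 5: G0=1(const) G1=G1|G0=1|1=1 G2=NOT G2=NOT 0=1 -> 111

111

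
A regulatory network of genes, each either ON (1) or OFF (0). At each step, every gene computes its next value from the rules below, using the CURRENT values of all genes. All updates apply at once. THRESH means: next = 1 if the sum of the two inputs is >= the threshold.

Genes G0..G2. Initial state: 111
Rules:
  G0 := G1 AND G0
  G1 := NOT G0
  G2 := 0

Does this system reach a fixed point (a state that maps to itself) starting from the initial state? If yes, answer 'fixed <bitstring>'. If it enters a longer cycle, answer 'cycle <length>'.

Answer: fixed 010

Derivation:
Step 0: 111
Step 1: G0=G1&G0=1&1=1 G1=NOT G0=NOT 1=0 G2=0(const) -> 100
Step 2: G0=G1&G0=0&1=0 G1=NOT G0=NOT 1=0 G2=0(const) -> 000
Step 3: G0=G1&G0=0&0=0 G1=NOT G0=NOT 0=1 G2=0(const) -> 010
Step 4: G0=G1&G0=1&0=0 G1=NOT G0=NOT 0=1 G2=0(const) -> 010
Fixed point reached at step 3: 010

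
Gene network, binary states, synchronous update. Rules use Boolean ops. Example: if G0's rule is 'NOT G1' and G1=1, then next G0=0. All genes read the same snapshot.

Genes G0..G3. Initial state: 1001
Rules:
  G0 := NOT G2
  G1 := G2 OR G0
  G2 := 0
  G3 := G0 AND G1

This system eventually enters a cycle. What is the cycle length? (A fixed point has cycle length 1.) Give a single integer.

Answer: 1

Derivation:
Step 0: 1001
Step 1: G0=NOT G2=NOT 0=1 G1=G2|G0=0|1=1 G2=0(const) G3=G0&G1=1&0=0 -> 1100
Step 2: G0=NOT G2=NOT 0=1 G1=G2|G0=0|1=1 G2=0(const) G3=G0&G1=1&1=1 -> 1101
Step 3: G0=NOT G2=NOT 0=1 G1=G2|G0=0|1=1 G2=0(const) G3=G0&G1=1&1=1 -> 1101
State from step 3 equals state from step 2 -> cycle length 1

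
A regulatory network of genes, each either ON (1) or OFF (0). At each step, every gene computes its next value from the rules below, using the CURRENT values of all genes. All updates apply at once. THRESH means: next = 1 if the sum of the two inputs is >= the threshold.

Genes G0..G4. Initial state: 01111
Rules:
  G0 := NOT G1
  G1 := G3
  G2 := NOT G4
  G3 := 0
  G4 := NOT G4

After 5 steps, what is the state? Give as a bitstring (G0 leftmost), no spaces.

Step 1: G0=NOT G1=NOT 1=0 G1=G3=1 G2=NOT G4=NOT 1=0 G3=0(const) G4=NOT G4=NOT 1=0 -> 01000
Step 2: G0=NOT G1=NOT 1=0 G1=G3=0 G2=NOT G4=NOT 0=1 G3=0(const) G4=NOT G4=NOT 0=1 -> 00101
Step 3: G0=NOT G1=NOT 0=1 G1=G3=0 G2=NOT G4=NOT 1=0 G3=0(const) G4=NOT G4=NOT 1=0 -> 10000
Step 4: G0=NOT G1=NOT 0=1 G1=G3=0 G2=NOT G4=NOT 0=1 G3=0(const) G4=NOT G4=NOT 0=1 -> 10101
Step 5: G0=NOT G1=NOT 0=1 G1=G3=0 G2=NOT G4=NOT 1=0 G3=0(const) G4=NOT G4=NOT 1=0 -> 10000

10000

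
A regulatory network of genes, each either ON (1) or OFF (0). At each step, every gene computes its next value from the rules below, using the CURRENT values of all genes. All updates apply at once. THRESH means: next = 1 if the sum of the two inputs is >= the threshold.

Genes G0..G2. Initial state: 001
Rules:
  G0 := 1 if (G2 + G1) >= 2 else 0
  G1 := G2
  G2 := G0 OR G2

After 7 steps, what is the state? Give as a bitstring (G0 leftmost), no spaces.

Step 1: G0=(1+0>=2)=0 G1=G2=1 G2=G0|G2=0|1=1 -> 011
Step 2: G0=(1+1>=2)=1 G1=G2=1 G2=G0|G2=0|1=1 -> 111
Step 3: G0=(1+1>=2)=1 G1=G2=1 G2=G0|G2=1|1=1 -> 111
Step 4: G0=(1+1>=2)=1 G1=G2=1 G2=G0|G2=1|1=1 -> 111
Step 5: G0=(1+1>=2)=1 G1=G2=1 G2=G0|G2=1|1=1 -> 111
Step 6: G0=(1+1>=2)=1 G1=G2=1 G2=G0|G2=1|1=1 -> 111
Step 7: G0=(1+1>=2)=1 G1=G2=1 G2=G0|G2=1|1=1 -> 111

111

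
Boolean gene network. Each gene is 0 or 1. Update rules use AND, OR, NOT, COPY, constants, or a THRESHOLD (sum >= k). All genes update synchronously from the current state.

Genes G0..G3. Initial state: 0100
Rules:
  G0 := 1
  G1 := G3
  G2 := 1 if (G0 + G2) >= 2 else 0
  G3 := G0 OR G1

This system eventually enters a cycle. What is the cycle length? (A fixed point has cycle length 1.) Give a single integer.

Answer: 1

Derivation:
Step 0: 0100
Step 1: G0=1(const) G1=G3=0 G2=(0+0>=2)=0 G3=G0|G1=0|1=1 -> 1001
Step 2: G0=1(const) G1=G3=1 G2=(1+0>=2)=0 G3=G0|G1=1|0=1 -> 1101
Step 3: G0=1(const) G1=G3=1 G2=(1+0>=2)=0 G3=G0|G1=1|1=1 -> 1101
State from step 3 equals state from step 2 -> cycle length 1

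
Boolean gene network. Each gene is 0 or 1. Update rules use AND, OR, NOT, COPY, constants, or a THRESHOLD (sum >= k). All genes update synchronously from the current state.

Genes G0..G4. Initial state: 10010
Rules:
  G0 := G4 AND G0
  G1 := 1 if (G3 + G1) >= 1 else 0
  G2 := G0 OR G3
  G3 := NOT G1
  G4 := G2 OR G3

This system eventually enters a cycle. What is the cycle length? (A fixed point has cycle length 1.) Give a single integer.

Answer: 1

Derivation:
Step 0: 10010
Step 1: G0=G4&G0=0&1=0 G1=(1+0>=1)=1 G2=G0|G3=1|1=1 G3=NOT G1=NOT 0=1 G4=G2|G3=0|1=1 -> 01111
Step 2: G0=G4&G0=1&0=0 G1=(1+1>=1)=1 G2=G0|G3=0|1=1 G3=NOT G1=NOT 1=0 G4=G2|G3=1|1=1 -> 01101
Step 3: G0=G4&G0=1&0=0 G1=(0+1>=1)=1 G2=G0|G3=0|0=0 G3=NOT G1=NOT 1=0 G4=G2|G3=1|0=1 -> 01001
Step 4: G0=G4&G0=1&0=0 G1=(0+1>=1)=1 G2=G0|G3=0|0=0 G3=NOT G1=NOT 1=0 G4=G2|G3=0|0=0 -> 01000
Step 5: G0=G4&G0=0&0=0 G1=(0+1>=1)=1 G2=G0|G3=0|0=0 G3=NOT G1=NOT 1=0 G4=G2|G3=0|0=0 -> 01000
State from step 5 equals state from step 4 -> cycle length 1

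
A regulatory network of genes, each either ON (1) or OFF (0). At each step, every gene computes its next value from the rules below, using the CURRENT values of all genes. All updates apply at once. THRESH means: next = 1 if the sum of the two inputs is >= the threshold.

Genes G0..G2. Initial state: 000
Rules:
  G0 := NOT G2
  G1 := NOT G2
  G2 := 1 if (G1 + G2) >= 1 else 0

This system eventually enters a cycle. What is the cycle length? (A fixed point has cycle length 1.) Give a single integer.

Answer: 1

Derivation:
Step 0: 000
Step 1: G0=NOT G2=NOT 0=1 G1=NOT G2=NOT 0=1 G2=(0+0>=1)=0 -> 110
Step 2: G0=NOT G2=NOT 0=1 G1=NOT G2=NOT 0=1 G2=(1+0>=1)=1 -> 111
Step 3: G0=NOT G2=NOT 1=0 G1=NOT G2=NOT 1=0 G2=(1+1>=1)=1 -> 001
Step 4: G0=NOT G2=NOT 1=0 G1=NOT G2=NOT 1=0 G2=(0+1>=1)=1 -> 001
State from step 4 equals state from step 3 -> cycle length 1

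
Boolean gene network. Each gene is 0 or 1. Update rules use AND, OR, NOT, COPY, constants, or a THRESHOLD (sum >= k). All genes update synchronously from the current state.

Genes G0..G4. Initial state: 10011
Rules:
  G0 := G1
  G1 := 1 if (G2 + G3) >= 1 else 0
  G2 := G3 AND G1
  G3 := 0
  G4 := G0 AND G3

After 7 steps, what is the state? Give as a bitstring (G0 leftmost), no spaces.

Step 1: G0=G1=0 G1=(0+1>=1)=1 G2=G3&G1=1&0=0 G3=0(const) G4=G0&G3=1&1=1 -> 01001
Step 2: G0=G1=1 G1=(0+0>=1)=0 G2=G3&G1=0&1=0 G3=0(const) G4=G0&G3=0&0=0 -> 10000
Step 3: G0=G1=0 G1=(0+0>=1)=0 G2=G3&G1=0&0=0 G3=0(const) G4=G0&G3=1&0=0 -> 00000
Step 4: G0=G1=0 G1=(0+0>=1)=0 G2=G3&G1=0&0=0 G3=0(const) G4=G0&G3=0&0=0 -> 00000
Step 5: G0=G1=0 G1=(0+0>=1)=0 G2=G3&G1=0&0=0 G3=0(const) G4=G0&G3=0&0=0 -> 00000
Step 6: G0=G1=0 G1=(0+0>=1)=0 G2=G3&G1=0&0=0 G3=0(const) G4=G0&G3=0&0=0 -> 00000
Step 7: G0=G1=0 G1=(0+0>=1)=0 G2=G3&G1=0&0=0 G3=0(const) G4=G0&G3=0&0=0 -> 00000

00000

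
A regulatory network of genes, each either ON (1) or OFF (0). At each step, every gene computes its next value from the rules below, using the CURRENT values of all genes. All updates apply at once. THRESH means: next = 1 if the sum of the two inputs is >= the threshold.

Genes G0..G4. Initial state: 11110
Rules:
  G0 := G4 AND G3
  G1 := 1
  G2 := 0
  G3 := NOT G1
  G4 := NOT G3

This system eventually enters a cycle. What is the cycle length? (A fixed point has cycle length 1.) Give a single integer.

Step 0: 11110
Step 1: G0=G4&G3=0&1=0 G1=1(const) G2=0(const) G3=NOT G1=NOT 1=0 G4=NOT G3=NOT 1=0 -> 01000
Step 2: G0=G4&G3=0&0=0 G1=1(const) G2=0(const) G3=NOT G1=NOT 1=0 G4=NOT G3=NOT 0=1 -> 01001
Step 3: G0=G4&G3=1&0=0 G1=1(const) G2=0(const) G3=NOT G1=NOT 1=0 G4=NOT G3=NOT 0=1 -> 01001
State from step 3 equals state from step 2 -> cycle length 1

Answer: 1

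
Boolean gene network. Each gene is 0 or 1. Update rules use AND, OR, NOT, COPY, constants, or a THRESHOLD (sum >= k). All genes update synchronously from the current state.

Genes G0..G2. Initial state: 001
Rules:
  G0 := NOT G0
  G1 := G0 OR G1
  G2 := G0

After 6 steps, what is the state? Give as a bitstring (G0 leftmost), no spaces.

Step 1: G0=NOT G0=NOT 0=1 G1=G0|G1=0|0=0 G2=G0=0 -> 100
Step 2: G0=NOT G0=NOT 1=0 G1=G0|G1=1|0=1 G2=G0=1 -> 011
Step 3: G0=NOT G0=NOT 0=1 G1=G0|G1=0|1=1 G2=G0=0 -> 110
Step 4: G0=NOT G0=NOT 1=0 G1=G0|G1=1|1=1 G2=G0=1 -> 011
Step 5: G0=NOT G0=NOT 0=1 G1=G0|G1=0|1=1 G2=G0=0 -> 110
Step 6: G0=NOT G0=NOT 1=0 G1=G0|G1=1|1=1 G2=G0=1 -> 011

011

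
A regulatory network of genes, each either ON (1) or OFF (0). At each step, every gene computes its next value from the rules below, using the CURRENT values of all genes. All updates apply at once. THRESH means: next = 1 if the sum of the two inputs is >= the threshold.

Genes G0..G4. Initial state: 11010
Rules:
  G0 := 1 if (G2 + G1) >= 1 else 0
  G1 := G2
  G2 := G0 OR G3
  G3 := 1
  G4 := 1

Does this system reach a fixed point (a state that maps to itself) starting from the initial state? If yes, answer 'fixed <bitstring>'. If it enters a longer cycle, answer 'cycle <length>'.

Step 0: 11010
Step 1: G0=(0+1>=1)=1 G1=G2=0 G2=G0|G3=1|1=1 G3=1(const) G4=1(const) -> 10111
Step 2: G0=(1+0>=1)=1 G1=G2=1 G2=G0|G3=1|1=1 G3=1(const) G4=1(const) -> 11111
Step 3: G0=(1+1>=1)=1 G1=G2=1 G2=G0|G3=1|1=1 G3=1(const) G4=1(const) -> 11111
Fixed point reached at step 2: 11111

Answer: fixed 11111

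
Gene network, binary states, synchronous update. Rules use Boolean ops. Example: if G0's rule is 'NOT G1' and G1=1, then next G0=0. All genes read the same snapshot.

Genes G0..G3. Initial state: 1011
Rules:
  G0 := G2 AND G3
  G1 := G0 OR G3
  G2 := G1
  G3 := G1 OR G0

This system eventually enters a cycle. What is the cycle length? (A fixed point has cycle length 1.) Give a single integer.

Answer: 1

Derivation:
Step 0: 1011
Step 1: G0=G2&G3=1&1=1 G1=G0|G3=1|1=1 G2=G1=0 G3=G1|G0=0|1=1 -> 1101
Step 2: G0=G2&G3=0&1=0 G1=G0|G3=1|1=1 G2=G1=1 G3=G1|G0=1|1=1 -> 0111
Step 3: G0=G2&G3=1&1=1 G1=G0|G3=0|1=1 G2=G1=1 G3=G1|G0=1|0=1 -> 1111
Step 4: G0=G2&G3=1&1=1 G1=G0|G3=1|1=1 G2=G1=1 G3=G1|G0=1|1=1 -> 1111
State from step 4 equals state from step 3 -> cycle length 1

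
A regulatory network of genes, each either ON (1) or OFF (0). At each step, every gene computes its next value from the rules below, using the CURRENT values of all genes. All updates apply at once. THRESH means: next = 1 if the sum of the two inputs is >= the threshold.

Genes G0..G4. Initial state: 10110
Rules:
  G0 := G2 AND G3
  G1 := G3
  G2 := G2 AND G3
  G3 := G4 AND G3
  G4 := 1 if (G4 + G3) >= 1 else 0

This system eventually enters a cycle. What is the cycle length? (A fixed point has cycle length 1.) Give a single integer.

Answer: 1

Derivation:
Step 0: 10110
Step 1: G0=G2&G3=1&1=1 G1=G3=1 G2=G2&G3=1&1=1 G3=G4&G3=0&1=0 G4=(0+1>=1)=1 -> 11101
Step 2: G0=G2&G3=1&0=0 G1=G3=0 G2=G2&G3=1&0=0 G3=G4&G3=1&0=0 G4=(1+0>=1)=1 -> 00001
Step 3: G0=G2&G3=0&0=0 G1=G3=0 G2=G2&G3=0&0=0 G3=G4&G3=1&0=0 G4=(1+0>=1)=1 -> 00001
State from step 3 equals state from step 2 -> cycle length 1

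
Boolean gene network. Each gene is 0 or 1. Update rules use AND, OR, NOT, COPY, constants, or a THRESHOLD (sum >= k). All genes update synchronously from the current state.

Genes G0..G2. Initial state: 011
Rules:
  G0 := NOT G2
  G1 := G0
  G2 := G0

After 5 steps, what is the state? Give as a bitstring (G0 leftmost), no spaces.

Step 1: G0=NOT G2=NOT 1=0 G1=G0=0 G2=G0=0 -> 000
Step 2: G0=NOT G2=NOT 0=1 G1=G0=0 G2=G0=0 -> 100
Step 3: G0=NOT G2=NOT 0=1 G1=G0=1 G2=G0=1 -> 111
Step 4: G0=NOT G2=NOT 1=0 G1=G0=1 G2=G0=1 -> 011
Step 5: G0=NOT G2=NOT 1=0 G1=G0=0 G2=G0=0 -> 000

000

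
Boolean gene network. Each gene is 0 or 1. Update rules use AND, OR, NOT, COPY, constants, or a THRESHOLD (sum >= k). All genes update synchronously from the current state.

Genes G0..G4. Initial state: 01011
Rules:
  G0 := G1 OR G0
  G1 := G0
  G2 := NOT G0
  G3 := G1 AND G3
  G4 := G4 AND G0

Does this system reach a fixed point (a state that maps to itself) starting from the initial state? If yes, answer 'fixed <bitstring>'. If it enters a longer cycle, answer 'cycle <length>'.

Answer: fixed 11000

Derivation:
Step 0: 01011
Step 1: G0=G1|G0=1|0=1 G1=G0=0 G2=NOT G0=NOT 0=1 G3=G1&G3=1&1=1 G4=G4&G0=1&0=0 -> 10110
Step 2: G0=G1|G0=0|1=1 G1=G0=1 G2=NOT G0=NOT 1=0 G3=G1&G3=0&1=0 G4=G4&G0=0&1=0 -> 11000
Step 3: G0=G1|G0=1|1=1 G1=G0=1 G2=NOT G0=NOT 1=0 G3=G1&G3=1&0=0 G4=G4&G0=0&1=0 -> 11000
Fixed point reached at step 2: 11000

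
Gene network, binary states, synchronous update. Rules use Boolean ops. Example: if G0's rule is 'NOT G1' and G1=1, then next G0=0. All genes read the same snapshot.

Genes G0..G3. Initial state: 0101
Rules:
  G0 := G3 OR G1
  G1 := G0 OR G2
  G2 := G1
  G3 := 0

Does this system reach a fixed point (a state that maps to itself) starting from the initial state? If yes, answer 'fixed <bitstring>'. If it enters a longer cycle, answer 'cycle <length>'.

Answer: cycle 2

Derivation:
Step 0: 0101
Step 1: G0=G3|G1=1|1=1 G1=G0|G2=0|0=0 G2=G1=1 G3=0(const) -> 1010
Step 2: G0=G3|G1=0|0=0 G1=G0|G2=1|1=1 G2=G1=0 G3=0(const) -> 0100
Step 3: G0=G3|G1=0|1=1 G1=G0|G2=0|0=0 G2=G1=1 G3=0(const) -> 1010
Cycle of length 2 starting at step 1 -> no fixed point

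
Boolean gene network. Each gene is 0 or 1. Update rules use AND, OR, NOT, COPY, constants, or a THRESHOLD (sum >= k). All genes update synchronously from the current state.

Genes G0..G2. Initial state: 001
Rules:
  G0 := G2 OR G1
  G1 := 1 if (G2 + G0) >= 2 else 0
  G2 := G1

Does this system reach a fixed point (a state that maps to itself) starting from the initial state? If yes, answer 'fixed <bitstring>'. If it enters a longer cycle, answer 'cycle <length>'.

Answer: fixed 000

Derivation:
Step 0: 001
Step 1: G0=G2|G1=1|0=1 G1=(1+0>=2)=0 G2=G1=0 -> 100
Step 2: G0=G2|G1=0|0=0 G1=(0+1>=2)=0 G2=G1=0 -> 000
Step 3: G0=G2|G1=0|0=0 G1=(0+0>=2)=0 G2=G1=0 -> 000
Fixed point reached at step 2: 000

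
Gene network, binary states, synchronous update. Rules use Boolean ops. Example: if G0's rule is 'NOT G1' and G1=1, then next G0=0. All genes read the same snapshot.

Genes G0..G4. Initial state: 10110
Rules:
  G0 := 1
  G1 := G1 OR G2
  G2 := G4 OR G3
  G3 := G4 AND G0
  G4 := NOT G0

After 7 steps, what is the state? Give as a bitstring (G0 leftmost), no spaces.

Step 1: G0=1(const) G1=G1|G2=0|1=1 G2=G4|G3=0|1=1 G3=G4&G0=0&1=0 G4=NOT G0=NOT 1=0 -> 11100
Step 2: G0=1(const) G1=G1|G2=1|1=1 G2=G4|G3=0|0=0 G3=G4&G0=0&1=0 G4=NOT G0=NOT 1=0 -> 11000
Step 3: G0=1(const) G1=G1|G2=1|0=1 G2=G4|G3=0|0=0 G3=G4&G0=0&1=0 G4=NOT G0=NOT 1=0 -> 11000
Step 4: G0=1(const) G1=G1|G2=1|0=1 G2=G4|G3=0|0=0 G3=G4&G0=0&1=0 G4=NOT G0=NOT 1=0 -> 11000
Step 5: G0=1(const) G1=G1|G2=1|0=1 G2=G4|G3=0|0=0 G3=G4&G0=0&1=0 G4=NOT G0=NOT 1=0 -> 11000
Step 6: G0=1(const) G1=G1|G2=1|0=1 G2=G4|G3=0|0=0 G3=G4&G0=0&1=0 G4=NOT G0=NOT 1=0 -> 11000
Step 7: G0=1(const) G1=G1|G2=1|0=1 G2=G4|G3=0|0=0 G3=G4&G0=0&1=0 G4=NOT G0=NOT 1=0 -> 11000

11000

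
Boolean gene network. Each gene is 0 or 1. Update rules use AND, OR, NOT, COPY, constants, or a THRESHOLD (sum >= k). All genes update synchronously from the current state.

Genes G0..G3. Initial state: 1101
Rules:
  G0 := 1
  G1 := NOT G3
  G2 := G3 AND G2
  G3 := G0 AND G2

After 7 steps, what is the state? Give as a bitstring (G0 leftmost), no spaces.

Step 1: G0=1(const) G1=NOT G3=NOT 1=0 G2=G3&G2=1&0=0 G3=G0&G2=1&0=0 -> 1000
Step 2: G0=1(const) G1=NOT G3=NOT 0=1 G2=G3&G2=0&0=0 G3=G0&G2=1&0=0 -> 1100
Step 3: G0=1(const) G1=NOT G3=NOT 0=1 G2=G3&G2=0&0=0 G3=G0&G2=1&0=0 -> 1100
Step 4: G0=1(const) G1=NOT G3=NOT 0=1 G2=G3&G2=0&0=0 G3=G0&G2=1&0=0 -> 1100
Step 5: G0=1(const) G1=NOT G3=NOT 0=1 G2=G3&G2=0&0=0 G3=G0&G2=1&0=0 -> 1100
Step 6: G0=1(const) G1=NOT G3=NOT 0=1 G2=G3&G2=0&0=0 G3=G0&G2=1&0=0 -> 1100
Step 7: G0=1(const) G1=NOT G3=NOT 0=1 G2=G3&G2=0&0=0 G3=G0&G2=1&0=0 -> 1100

1100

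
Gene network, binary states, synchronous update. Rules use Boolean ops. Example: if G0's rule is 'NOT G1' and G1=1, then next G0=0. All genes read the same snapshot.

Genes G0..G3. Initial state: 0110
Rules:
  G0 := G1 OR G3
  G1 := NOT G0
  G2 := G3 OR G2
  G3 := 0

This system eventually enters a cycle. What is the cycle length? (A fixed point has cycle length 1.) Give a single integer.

Answer: 4

Derivation:
Step 0: 0110
Step 1: G0=G1|G3=1|0=1 G1=NOT G0=NOT 0=1 G2=G3|G2=0|1=1 G3=0(const) -> 1110
Step 2: G0=G1|G3=1|0=1 G1=NOT G0=NOT 1=0 G2=G3|G2=0|1=1 G3=0(const) -> 1010
Step 3: G0=G1|G3=0|0=0 G1=NOT G0=NOT 1=0 G2=G3|G2=0|1=1 G3=0(const) -> 0010
Step 4: G0=G1|G3=0|0=0 G1=NOT G0=NOT 0=1 G2=G3|G2=0|1=1 G3=0(const) -> 0110
State from step 4 equals state from step 0 -> cycle length 4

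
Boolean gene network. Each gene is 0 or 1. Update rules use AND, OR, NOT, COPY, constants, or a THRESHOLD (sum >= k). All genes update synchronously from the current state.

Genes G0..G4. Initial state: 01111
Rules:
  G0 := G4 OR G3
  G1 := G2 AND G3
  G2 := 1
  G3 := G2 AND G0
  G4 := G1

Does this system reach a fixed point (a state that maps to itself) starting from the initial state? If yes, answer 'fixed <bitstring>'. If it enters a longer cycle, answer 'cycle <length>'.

Step 0: 01111
Step 1: G0=G4|G3=1|1=1 G1=G2&G3=1&1=1 G2=1(const) G3=G2&G0=1&0=0 G4=G1=1 -> 11101
Step 2: G0=G4|G3=1|0=1 G1=G2&G3=1&0=0 G2=1(const) G3=G2&G0=1&1=1 G4=G1=1 -> 10111
Step 3: G0=G4|G3=1|1=1 G1=G2&G3=1&1=1 G2=1(const) G3=G2&G0=1&1=1 G4=G1=0 -> 11110
Step 4: G0=G4|G3=0|1=1 G1=G2&G3=1&1=1 G2=1(const) G3=G2&G0=1&1=1 G4=G1=1 -> 11111
Step 5: G0=G4|G3=1|1=1 G1=G2&G3=1&1=1 G2=1(const) G3=G2&G0=1&1=1 G4=G1=1 -> 11111
Fixed point reached at step 4: 11111

Answer: fixed 11111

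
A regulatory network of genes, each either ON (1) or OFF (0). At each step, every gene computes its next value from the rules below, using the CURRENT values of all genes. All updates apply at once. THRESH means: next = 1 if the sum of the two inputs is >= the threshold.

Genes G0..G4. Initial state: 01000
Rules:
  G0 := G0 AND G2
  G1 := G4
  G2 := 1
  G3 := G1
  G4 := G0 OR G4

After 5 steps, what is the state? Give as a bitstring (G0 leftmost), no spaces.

Step 1: G0=G0&G2=0&0=0 G1=G4=0 G2=1(const) G3=G1=1 G4=G0|G4=0|0=0 -> 00110
Step 2: G0=G0&G2=0&1=0 G1=G4=0 G2=1(const) G3=G1=0 G4=G0|G4=0|0=0 -> 00100
Step 3: G0=G0&G2=0&1=0 G1=G4=0 G2=1(const) G3=G1=0 G4=G0|G4=0|0=0 -> 00100
Step 4: G0=G0&G2=0&1=0 G1=G4=0 G2=1(const) G3=G1=0 G4=G0|G4=0|0=0 -> 00100
Step 5: G0=G0&G2=0&1=0 G1=G4=0 G2=1(const) G3=G1=0 G4=G0|G4=0|0=0 -> 00100

00100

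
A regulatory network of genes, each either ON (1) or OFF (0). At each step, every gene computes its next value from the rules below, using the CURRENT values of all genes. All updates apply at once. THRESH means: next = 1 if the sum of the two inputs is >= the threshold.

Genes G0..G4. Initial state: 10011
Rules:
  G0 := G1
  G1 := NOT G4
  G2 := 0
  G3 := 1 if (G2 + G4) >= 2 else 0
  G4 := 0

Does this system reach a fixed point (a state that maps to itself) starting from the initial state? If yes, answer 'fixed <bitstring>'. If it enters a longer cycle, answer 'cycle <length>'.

Step 0: 10011
Step 1: G0=G1=0 G1=NOT G4=NOT 1=0 G2=0(const) G3=(0+1>=2)=0 G4=0(const) -> 00000
Step 2: G0=G1=0 G1=NOT G4=NOT 0=1 G2=0(const) G3=(0+0>=2)=0 G4=0(const) -> 01000
Step 3: G0=G1=1 G1=NOT G4=NOT 0=1 G2=0(const) G3=(0+0>=2)=0 G4=0(const) -> 11000
Step 4: G0=G1=1 G1=NOT G4=NOT 0=1 G2=0(const) G3=(0+0>=2)=0 G4=0(const) -> 11000
Fixed point reached at step 3: 11000

Answer: fixed 11000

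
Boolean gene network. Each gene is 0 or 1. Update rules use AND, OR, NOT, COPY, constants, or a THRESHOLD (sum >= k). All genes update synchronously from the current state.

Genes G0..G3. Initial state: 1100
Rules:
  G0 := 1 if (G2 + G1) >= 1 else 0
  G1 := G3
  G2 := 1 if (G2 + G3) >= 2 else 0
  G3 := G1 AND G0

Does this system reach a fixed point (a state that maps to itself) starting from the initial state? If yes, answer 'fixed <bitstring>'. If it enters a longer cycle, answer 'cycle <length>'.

Answer: fixed 0000

Derivation:
Step 0: 1100
Step 1: G0=(0+1>=1)=1 G1=G3=0 G2=(0+0>=2)=0 G3=G1&G0=1&1=1 -> 1001
Step 2: G0=(0+0>=1)=0 G1=G3=1 G2=(0+1>=2)=0 G3=G1&G0=0&1=0 -> 0100
Step 3: G0=(0+1>=1)=1 G1=G3=0 G2=(0+0>=2)=0 G3=G1&G0=1&0=0 -> 1000
Step 4: G0=(0+0>=1)=0 G1=G3=0 G2=(0+0>=2)=0 G3=G1&G0=0&1=0 -> 0000
Step 5: G0=(0+0>=1)=0 G1=G3=0 G2=(0+0>=2)=0 G3=G1&G0=0&0=0 -> 0000
Fixed point reached at step 4: 0000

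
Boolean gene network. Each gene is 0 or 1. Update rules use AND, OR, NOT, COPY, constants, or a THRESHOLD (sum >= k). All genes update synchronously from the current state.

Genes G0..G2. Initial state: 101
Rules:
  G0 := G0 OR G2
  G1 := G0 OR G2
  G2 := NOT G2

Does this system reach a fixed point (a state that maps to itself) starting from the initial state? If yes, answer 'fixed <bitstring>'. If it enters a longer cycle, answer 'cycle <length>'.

Answer: cycle 2

Derivation:
Step 0: 101
Step 1: G0=G0|G2=1|1=1 G1=G0|G2=1|1=1 G2=NOT G2=NOT 1=0 -> 110
Step 2: G0=G0|G2=1|0=1 G1=G0|G2=1|0=1 G2=NOT G2=NOT 0=1 -> 111
Step 3: G0=G0|G2=1|1=1 G1=G0|G2=1|1=1 G2=NOT G2=NOT 1=0 -> 110
Cycle of length 2 starting at step 1 -> no fixed point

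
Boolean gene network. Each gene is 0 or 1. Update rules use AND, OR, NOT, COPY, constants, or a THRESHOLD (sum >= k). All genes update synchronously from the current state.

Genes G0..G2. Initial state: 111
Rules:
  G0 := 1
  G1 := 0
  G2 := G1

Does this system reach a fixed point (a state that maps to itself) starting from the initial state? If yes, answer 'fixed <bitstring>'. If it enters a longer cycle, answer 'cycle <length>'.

Step 0: 111
Step 1: G0=1(const) G1=0(const) G2=G1=1 -> 101
Step 2: G0=1(const) G1=0(const) G2=G1=0 -> 100
Step 3: G0=1(const) G1=0(const) G2=G1=0 -> 100
Fixed point reached at step 2: 100

Answer: fixed 100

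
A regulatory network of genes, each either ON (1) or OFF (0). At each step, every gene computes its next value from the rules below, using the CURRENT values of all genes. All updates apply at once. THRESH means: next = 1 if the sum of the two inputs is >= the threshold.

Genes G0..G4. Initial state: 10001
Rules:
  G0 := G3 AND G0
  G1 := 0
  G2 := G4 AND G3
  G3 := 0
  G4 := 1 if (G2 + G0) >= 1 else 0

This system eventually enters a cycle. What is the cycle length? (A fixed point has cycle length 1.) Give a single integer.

Answer: 1

Derivation:
Step 0: 10001
Step 1: G0=G3&G0=0&1=0 G1=0(const) G2=G4&G3=1&0=0 G3=0(const) G4=(0+1>=1)=1 -> 00001
Step 2: G0=G3&G0=0&0=0 G1=0(const) G2=G4&G3=1&0=0 G3=0(const) G4=(0+0>=1)=0 -> 00000
Step 3: G0=G3&G0=0&0=0 G1=0(const) G2=G4&G3=0&0=0 G3=0(const) G4=(0+0>=1)=0 -> 00000
State from step 3 equals state from step 2 -> cycle length 1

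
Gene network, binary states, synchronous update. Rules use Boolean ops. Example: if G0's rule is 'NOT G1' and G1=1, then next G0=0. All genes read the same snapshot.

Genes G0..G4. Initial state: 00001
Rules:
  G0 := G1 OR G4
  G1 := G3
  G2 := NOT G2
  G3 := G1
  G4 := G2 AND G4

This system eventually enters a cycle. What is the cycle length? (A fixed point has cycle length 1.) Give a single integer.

Step 0: 00001
Step 1: G0=G1|G4=0|1=1 G1=G3=0 G2=NOT G2=NOT 0=1 G3=G1=0 G4=G2&G4=0&1=0 -> 10100
Step 2: G0=G1|G4=0|0=0 G1=G3=0 G2=NOT G2=NOT 1=0 G3=G1=0 G4=G2&G4=1&0=0 -> 00000
Step 3: G0=G1|G4=0|0=0 G1=G3=0 G2=NOT G2=NOT 0=1 G3=G1=0 G4=G2&G4=0&0=0 -> 00100
Step 4: G0=G1|G4=0|0=0 G1=G3=0 G2=NOT G2=NOT 1=0 G3=G1=0 G4=G2&G4=1&0=0 -> 00000
State from step 4 equals state from step 2 -> cycle length 2

Answer: 2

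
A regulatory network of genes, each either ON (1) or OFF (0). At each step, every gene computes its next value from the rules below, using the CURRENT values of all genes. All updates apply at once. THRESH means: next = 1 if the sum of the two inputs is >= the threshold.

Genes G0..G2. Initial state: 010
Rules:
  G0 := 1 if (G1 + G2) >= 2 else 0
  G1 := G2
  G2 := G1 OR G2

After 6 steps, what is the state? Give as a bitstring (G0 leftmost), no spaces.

Step 1: G0=(1+0>=2)=0 G1=G2=0 G2=G1|G2=1|0=1 -> 001
Step 2: G0=(0+1>=2)=0 G1=G2=1 G2=G1|G2=0|1=1 -> 011
Step 3: G0=(1+1>=2)=1 G1=G2=1 G2=G1|G2=1|1=1 -> 111
Step 4: G0=(1+1>=2)=1 G1=G2=1 G2=G1|G2=1|1=1 -> 111
Step 5: G0=(1+1>=2)=1 G1=G2=1 G2=G1|G2=1|1=1 -> 111
Step 6: G0=(1+1>=2)=1 G1=G2=1 G2=G1|G2=1|1=1 -> 111

111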